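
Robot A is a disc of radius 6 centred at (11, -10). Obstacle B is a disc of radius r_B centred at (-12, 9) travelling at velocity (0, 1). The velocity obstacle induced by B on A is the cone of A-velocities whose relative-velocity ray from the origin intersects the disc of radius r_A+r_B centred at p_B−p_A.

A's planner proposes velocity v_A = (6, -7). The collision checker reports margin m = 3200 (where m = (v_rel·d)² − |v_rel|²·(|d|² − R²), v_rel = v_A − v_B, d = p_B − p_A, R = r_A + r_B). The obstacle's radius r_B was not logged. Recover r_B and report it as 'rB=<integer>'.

m = 3200
d = (-23, 19);  v_rel = (6, -8),  |v_rel|² = 100
v_rel×d = (6)·(19) − (-8)·(-23) = -70
since m = R²·100 − (-70)²:  R² = (4900 + 3200) / 100 = 81
R = √81 = 9  ⇒  r_B = 9 − 6 = 3

rB=3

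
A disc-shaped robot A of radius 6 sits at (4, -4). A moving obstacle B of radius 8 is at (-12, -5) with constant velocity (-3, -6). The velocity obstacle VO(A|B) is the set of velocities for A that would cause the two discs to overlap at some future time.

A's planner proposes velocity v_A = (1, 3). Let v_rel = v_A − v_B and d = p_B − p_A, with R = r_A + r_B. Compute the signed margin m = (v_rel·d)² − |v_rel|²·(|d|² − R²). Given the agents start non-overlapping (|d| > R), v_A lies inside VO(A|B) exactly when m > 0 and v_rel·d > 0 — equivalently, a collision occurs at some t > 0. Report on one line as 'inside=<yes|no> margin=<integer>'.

d = (-16, -1),  |d|² = 257;  R = 6+8 = 14,  c = 257−14² = 61
v_rel = (4, 9),  |v_rel|² = 97;  v_rel·d = (4)·(-16) + (9)·(-1) = -73
97·t² + 146·t + 61 = 0  ⇒  m = (-73)² − 97·61 = -588
m = -588 < 0,  v_rel·d = -73 < 0  ⇒  outside

inside=no margin=-588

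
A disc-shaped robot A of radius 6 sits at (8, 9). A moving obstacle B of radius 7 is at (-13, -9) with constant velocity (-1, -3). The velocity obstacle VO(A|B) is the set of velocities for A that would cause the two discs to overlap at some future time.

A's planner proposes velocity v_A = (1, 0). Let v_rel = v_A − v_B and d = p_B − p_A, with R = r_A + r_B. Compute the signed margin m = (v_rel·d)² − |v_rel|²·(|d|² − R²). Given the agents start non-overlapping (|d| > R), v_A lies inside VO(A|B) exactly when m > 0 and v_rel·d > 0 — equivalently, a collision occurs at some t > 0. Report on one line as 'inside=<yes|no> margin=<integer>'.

d = (-21, -18),  |d|² = 765;  R = 6+7 = 13,  c = 765−13² = 596
v_rel = (2, 3),  |v_rel|² = 13;  v_rel·d = (2)·(-21) + (3)·(-18) = -96
13·t² + 192·t + 596 = 0  ⇒  m = (-96)² − 13·596 = 1468
m = 1468 > 0,  v_rel·d = -96 < 0  ⇒  outside

inside=no margin=1468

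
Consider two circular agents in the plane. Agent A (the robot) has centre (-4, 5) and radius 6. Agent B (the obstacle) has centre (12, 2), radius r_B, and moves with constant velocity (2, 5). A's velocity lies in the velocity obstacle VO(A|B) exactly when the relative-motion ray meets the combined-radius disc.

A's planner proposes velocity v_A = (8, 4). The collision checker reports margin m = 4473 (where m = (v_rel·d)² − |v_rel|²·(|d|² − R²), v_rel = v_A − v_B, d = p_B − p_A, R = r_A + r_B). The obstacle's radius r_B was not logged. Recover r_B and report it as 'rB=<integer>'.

m = 4473
d = (16, -3);  v_rel = (6, -1),  |v_rel|² = 37
v_rel×d = (6)·(-3) − (-1)·(16) = -2
since m = R²·37 − (-2)²:  R² = (4 + 4473) / 37 = 121
R = √121 = 11  ⇒  r_B = 11 − 6 = 5

rB=5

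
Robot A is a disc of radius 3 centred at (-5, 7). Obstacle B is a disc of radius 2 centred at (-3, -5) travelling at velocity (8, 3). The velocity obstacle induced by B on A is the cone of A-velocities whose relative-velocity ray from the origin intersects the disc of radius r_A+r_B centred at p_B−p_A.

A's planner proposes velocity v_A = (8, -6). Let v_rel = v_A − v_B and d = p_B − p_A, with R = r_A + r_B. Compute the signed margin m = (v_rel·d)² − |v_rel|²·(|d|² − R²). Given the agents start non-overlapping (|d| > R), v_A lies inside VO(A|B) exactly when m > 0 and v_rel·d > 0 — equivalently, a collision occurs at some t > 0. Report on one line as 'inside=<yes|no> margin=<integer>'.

d = (2, -12),  |d|² = 148;  R = 3+2 = 5,  c = 148−5² = 123
v_rel = (0, -9),  |v_rel|² = 81;  v_rel·d = (0)·(2) + (-9)·(-12) = 108
81·t² − 216·t + 123 = 0  ⇒  m = 108² − 81·123 = 1701
m = 1701 > 0,  v_rel·d = 108 > 0  ⇒  inside

inside=yes margin=1701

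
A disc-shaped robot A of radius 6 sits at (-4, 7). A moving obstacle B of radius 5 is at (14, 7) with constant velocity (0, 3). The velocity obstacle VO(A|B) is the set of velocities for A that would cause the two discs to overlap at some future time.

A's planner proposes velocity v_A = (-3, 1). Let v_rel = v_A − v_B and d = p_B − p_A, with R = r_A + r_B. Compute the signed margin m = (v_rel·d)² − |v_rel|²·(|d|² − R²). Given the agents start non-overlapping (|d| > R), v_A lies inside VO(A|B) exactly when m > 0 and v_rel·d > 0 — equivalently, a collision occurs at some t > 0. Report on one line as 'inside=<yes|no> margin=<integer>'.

d = (18, 0),  |d|² = 324;  R = 6+5 = 11,  c = 324−11² = 203
v_rel = (-3, -2),  |v_rel|² = 13;  v_rel·d = (-3)·(18) + (-2)·(0) = -54
13·t² + 108·t + 203 = 0  ⇒  m = (-54)² − 13·203 = 277
m = 277 > 0,  v_rel·d = -54 < 0  ⇒  outside

inside=no margin=277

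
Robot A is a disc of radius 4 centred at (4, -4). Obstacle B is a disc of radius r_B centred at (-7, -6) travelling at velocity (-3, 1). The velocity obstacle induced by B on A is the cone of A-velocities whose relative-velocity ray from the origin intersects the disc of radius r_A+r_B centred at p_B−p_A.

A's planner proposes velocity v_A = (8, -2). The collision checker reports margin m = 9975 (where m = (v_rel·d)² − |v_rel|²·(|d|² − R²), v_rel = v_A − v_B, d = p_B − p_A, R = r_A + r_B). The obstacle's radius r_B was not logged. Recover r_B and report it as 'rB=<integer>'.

m = 9975
d = (-11, -2);  v_rel = (11, -3),  |v_rel|² = 130
v_rel×d = (11)·(-2) − (-3)·(-11) = -55
since m = R²·130 − (-55)²:  R² = (3025 + 9975) / 130 = 100
R = √100 = 10  ⇒  r_B = 10 − 4 = 6

rB=6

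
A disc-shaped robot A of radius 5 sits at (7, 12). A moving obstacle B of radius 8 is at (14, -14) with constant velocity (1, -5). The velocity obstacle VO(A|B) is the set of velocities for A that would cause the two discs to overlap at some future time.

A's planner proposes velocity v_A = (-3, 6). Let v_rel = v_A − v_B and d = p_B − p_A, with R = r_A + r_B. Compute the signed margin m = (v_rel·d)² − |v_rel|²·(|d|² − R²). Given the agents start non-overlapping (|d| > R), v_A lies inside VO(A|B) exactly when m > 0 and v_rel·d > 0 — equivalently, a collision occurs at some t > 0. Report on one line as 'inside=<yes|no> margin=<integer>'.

d = (7, -26),  |d|² = 725;  R = 5+8 = 13,  c = 725−13² = 556
v_rel = (-4, 11),  |v_rel|² = 137;  v_rel·d = (-4)·(7) + (11)·(-26) = -314
137·t² + 628·t + 556 = 0  ⇒  m = (-314)² − 137·556 = 22424
m = 22424 > 0,  v_rel·d = -314 < 0  ⇒  outside

inside=no margin=22424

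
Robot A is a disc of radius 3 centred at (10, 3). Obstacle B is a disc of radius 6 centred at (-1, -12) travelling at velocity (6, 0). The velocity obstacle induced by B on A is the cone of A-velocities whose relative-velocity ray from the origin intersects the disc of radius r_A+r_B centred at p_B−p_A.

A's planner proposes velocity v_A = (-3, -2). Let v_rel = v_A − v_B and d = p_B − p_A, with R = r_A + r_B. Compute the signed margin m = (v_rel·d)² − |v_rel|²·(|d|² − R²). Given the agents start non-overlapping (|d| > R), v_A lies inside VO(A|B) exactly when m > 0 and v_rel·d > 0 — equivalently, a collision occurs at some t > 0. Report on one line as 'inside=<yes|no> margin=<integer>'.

d = (-11, -15),  |d|² = 346;  R = 3+6 = 9,  c = 346−9² = 265
v_rel = (-9, -2),  |v_rel|² = 85;  v_rel·d = (-9)·(-11) + (-2)·(-15) = 129
85·t² − 258·t + 265 = 0  ⇒  m = 129² − 85·265 = -5884
m = -5884 < 0,  v_rel·d = 129 > 0  ⇒  outside

inside=no margin=-5884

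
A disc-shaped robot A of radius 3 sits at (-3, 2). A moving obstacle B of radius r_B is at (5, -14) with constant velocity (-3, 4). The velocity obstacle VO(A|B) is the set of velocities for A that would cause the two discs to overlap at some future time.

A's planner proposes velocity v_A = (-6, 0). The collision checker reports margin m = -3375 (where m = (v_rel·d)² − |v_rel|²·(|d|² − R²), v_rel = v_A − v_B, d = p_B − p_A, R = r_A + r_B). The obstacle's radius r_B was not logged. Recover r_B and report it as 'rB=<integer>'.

m = -3375
d = (8, -16);  v_rel = (-3, -4),  |v_rel|² = 25
v_rel×d = (-3)·(-16) − (-4)·(8) = 80
since m = R²·25 − 80²:  R² = (6400 + -3375) / 25 = 121
R = √121 = 11  ⇒  r_B = 11 − 3 = 8

rB=8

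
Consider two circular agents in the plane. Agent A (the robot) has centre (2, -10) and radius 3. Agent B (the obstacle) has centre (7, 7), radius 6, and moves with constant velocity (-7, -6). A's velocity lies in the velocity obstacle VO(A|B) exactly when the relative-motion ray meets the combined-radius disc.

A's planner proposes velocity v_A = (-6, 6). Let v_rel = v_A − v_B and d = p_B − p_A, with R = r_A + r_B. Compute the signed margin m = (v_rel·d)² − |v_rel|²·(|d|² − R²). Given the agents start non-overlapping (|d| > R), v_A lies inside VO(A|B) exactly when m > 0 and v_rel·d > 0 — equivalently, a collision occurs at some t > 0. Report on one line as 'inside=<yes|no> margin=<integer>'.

d = (5, 17),  |d|² = 314;  R = 3+6 = 9,  c = 314−9² = 233
v_rel = (1, 12),  |v_rel|² = 145;  v_rel·d = (1)·(5) + (12)·(17) = 209
145·t² − 418·t + 233 = 0  ⇒  m = 209² − 145·233 = 9896
m = 9896 > 0,  v_rel·d = 209 > 0  ⇒  inside

inside=yes margin=9896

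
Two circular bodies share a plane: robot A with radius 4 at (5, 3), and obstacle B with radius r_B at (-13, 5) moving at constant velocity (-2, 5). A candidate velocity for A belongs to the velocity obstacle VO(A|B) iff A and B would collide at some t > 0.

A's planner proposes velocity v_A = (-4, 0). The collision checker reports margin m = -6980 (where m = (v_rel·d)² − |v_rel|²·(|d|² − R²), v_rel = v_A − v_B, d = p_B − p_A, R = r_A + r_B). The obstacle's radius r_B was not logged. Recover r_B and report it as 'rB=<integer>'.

m = -6980
d = (-18, 2);  v_rel = (-2, -5),  |v_rel|² = 29
v_rel×d = (-2)·(2) − (-5)·(-18) = -94
since m = R²·29 − (-94)²:  R² = (8836 + -6980) / 29 = 64
R = √64 = 8  ⇒  r_B = 8 − 4 = 4

rB=4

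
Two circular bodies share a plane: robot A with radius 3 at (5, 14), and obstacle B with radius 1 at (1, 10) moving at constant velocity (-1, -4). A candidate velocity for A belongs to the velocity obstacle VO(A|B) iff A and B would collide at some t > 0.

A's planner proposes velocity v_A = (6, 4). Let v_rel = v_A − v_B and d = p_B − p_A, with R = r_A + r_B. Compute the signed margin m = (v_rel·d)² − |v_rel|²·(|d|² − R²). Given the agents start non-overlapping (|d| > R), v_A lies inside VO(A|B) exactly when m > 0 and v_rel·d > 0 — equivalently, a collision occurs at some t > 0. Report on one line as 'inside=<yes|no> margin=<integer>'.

d = (-4, -4),  |d|² = 32;  R = 3+1 = 4,  c = 32−4² = 16
v_rel = (7, 8),  |v_rel|² = 113;  v_rel·d = (7)·(-4) + (8)·(-4) = -60
113·t² + 120·t + 16 = 0  ⇒  m = (-60)² − 113·16 = 1792
m = 1792 > 0,  v_rel·d = -60 < 0  ⇒  outside

inside=no margin=1792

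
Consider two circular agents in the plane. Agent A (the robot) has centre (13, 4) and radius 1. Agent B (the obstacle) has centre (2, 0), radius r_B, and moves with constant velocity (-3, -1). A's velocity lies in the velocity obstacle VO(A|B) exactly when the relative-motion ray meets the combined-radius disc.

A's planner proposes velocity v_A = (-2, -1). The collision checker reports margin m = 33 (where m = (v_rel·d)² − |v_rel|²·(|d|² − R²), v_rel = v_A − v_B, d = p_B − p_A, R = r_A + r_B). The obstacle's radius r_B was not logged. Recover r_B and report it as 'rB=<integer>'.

m = 33
d = (-11, -4);  v_rel = (1, 0),  |v_rel|² = 1
v_rel×d = (1)·(-4) − (0)·(-11) = -4
since m = R²·1 − (-4)²:  R² = (16 + 33) / 1 = 49
R = √49 = 7  ⇒  r_B = 7 − 1 = 6

rB=6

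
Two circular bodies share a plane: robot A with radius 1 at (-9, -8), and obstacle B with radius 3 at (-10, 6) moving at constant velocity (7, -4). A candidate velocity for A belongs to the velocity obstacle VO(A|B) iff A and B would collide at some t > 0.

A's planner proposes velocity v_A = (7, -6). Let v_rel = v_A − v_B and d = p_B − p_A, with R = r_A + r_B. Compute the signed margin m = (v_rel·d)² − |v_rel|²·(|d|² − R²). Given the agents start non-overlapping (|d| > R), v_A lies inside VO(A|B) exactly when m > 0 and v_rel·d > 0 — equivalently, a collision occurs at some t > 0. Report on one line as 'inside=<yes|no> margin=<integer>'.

d = (-1, 14),  |d|² = 197;  R = 1+3 = 4,  c = 197−4² = 181
v_rel = (0, -2),  |v_rel|² = 4;  v_rel·d = (0)·(-1) + (-2)·(14) = -28
4·t² + 56·t + 181 = 0  ⇒  m = (-28)² − 4·181 = 60
m = 60 > 0,  v_rel·d = -28 < 0  ⇒  outside

inside=no margin=60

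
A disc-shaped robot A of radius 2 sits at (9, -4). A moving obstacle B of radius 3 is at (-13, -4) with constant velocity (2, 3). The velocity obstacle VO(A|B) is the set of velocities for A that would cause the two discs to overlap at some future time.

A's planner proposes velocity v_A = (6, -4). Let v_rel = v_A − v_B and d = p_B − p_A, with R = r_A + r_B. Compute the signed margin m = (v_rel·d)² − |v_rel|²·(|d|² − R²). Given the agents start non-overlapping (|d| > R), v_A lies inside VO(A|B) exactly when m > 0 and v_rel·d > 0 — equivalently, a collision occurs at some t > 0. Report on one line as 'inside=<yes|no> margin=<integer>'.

d = (-22, 0),  |d|² = 484;  R = 2+3 = 5,  c = 484−5² = 459
v_rel = (4, -7),  |v_rel|² = 65;  v_rel·d = (4)·(-22) + (-7)·(0) = -88
65·t² + 176·t + 459 = 0  ⇒  m = (-88)² − 65·459 = -22091
m = -22091 < 0,  v_rel·d = -88 < 0  ⇒  outside

inside=no margin=-22091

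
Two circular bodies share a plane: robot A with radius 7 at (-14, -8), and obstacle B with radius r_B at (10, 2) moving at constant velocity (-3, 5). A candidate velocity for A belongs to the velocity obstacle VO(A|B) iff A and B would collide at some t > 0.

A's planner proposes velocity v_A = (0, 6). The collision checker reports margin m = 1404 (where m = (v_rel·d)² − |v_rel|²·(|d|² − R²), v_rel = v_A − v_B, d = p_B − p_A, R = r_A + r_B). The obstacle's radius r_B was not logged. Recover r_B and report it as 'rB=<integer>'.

m = 1404
d = (24, 10);  v_rel = (3, 1),  |v_rel|² = 10
v_rel×d = (3)·(10) − (1)·(24) = 6
since m = R²·10 − 6²:  R² = (36 + 1404) / 10 = 144
R = √144 = 12  ⇒  r_B = 12 − 7 = 5

rB=5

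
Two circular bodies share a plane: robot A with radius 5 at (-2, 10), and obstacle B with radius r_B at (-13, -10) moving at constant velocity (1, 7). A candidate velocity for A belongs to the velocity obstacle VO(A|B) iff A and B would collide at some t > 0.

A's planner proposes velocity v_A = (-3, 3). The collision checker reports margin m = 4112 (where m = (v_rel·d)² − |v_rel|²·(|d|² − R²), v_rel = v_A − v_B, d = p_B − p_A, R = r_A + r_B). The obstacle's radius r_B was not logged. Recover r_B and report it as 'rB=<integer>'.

m = 4112
d = (-11, -20);  v_rel = (-4, -4),  |v_rel|² = 32
v_rel×d = (-4)·(-20) − (-4)·(-11) = 36
since m = R²·32 − 36²:  R² = (1296 + 4112) / 32 = 169
R = √169 = 13  ⇒  r_B = 13 − 5 = 8

rB=8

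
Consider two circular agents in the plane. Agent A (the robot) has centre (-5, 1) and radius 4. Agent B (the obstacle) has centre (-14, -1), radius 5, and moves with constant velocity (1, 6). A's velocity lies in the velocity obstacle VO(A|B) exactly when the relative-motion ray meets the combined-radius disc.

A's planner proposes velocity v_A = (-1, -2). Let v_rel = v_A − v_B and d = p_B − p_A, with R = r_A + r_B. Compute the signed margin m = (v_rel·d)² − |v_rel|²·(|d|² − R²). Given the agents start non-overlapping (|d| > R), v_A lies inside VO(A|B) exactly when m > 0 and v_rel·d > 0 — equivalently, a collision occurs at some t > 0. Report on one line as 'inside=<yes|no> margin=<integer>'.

d = (-9, -2),  |d|² = 85;  R = 4+5 = 9,  c = 85−9² = 4
v_rel = (-2, -8),  |v_rel|² = 68;  v_rel·d = (-2)·(-9) + (-8)·(-2) = 34
68·t² − 68·t + 4 = 0  ⇒  m = 34² − 68·4 = 884
m = 884 > 0,  v_rel·d = 34 > 0  ⇒  inside

inside=yes margin=884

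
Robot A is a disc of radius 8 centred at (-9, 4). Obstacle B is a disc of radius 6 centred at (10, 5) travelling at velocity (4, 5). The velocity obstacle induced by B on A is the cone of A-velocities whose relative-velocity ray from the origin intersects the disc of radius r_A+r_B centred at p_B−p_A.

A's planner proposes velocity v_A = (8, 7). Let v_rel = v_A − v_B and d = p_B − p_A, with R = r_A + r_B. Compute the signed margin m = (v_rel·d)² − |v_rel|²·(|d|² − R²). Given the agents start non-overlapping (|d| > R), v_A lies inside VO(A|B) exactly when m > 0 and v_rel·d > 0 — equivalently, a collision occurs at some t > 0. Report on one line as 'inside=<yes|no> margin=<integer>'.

d = (19, 1),  |d|² = 362;  R = 8+6 = 14,  c = 362−14² = 166
v_rel = (4, 2),  |v_rel|² = 20;  v_rel·d = (4)·(19) + (2)·(1) = 78
20·t² − 156·t + 166 = 0  ⇒  m = 78² − 20·166 = 2764
m = 2764 > 0,  v_rel·d = 78 > 0  ⇒  inside

inside=yes margin=2764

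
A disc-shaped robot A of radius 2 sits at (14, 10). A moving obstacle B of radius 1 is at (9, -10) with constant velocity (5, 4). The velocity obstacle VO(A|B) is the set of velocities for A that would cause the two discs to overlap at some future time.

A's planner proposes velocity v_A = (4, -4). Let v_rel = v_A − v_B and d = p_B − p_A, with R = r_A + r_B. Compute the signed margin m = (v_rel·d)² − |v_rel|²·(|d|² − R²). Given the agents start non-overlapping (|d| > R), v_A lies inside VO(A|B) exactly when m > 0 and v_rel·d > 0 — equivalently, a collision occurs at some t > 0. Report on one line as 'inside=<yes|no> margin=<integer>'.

d = (-5, -20),  |d|² = 425;  R = 2+1 = 3,  c = 425−3² = 416
v_rel = (-1, -8),  |v_rel|² = 65;  v_rel·d = (-1)·(-5) + (-8)·(-20) = 165
65·t² − 330·t + 416 = 0  ⇒  m = 165² − 65·416 = 185
m = 185 > 0,  v_rel·d = 165 > 0  ⇒  inside

inside=yes margin=185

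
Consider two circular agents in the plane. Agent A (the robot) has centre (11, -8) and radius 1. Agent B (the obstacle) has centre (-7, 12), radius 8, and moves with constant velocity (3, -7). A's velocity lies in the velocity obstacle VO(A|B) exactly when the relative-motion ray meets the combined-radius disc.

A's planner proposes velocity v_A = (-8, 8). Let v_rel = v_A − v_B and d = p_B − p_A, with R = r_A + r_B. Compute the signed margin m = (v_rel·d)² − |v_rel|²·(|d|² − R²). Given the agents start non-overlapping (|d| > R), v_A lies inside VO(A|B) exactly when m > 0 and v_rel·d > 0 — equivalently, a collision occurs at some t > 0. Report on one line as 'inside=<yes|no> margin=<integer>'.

d = (-18, 20),  |d|² = 724;  R = 1+8 = 9,  c = 724−9² = 643
v_rel = (-11, 15),  |v_rel|² = 346;  v_rel·d = (-11)·(-18) + (15)·(20) = 498
346·t² − 996·t + 643 = 0  ⇒  m = 498² − 346·643 = 25526
m = 25526 > 0,  v_rel·d = 498 > 0  ⇒  inside

inside=yes margin=25526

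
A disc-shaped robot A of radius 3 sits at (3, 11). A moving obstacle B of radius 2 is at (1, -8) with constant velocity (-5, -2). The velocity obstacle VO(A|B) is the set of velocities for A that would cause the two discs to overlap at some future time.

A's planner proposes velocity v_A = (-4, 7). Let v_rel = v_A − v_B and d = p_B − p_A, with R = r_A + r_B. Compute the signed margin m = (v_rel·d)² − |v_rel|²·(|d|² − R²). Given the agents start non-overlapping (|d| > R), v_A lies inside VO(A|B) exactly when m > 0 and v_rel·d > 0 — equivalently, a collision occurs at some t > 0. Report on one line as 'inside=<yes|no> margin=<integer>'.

d = (-2, -19),  |d|² = 365;  R = 3+2 = 5,  c = 365−5² = 340
v_rel = (1, 9),  |v_rel|² = 82;  v_rel·d = (1)·(-2) + (9)·(-19) = -173
82·t² + 346·t + 340 = 0  ⇒  m = (-173)² − 82·340 = 2049
m = 2049 > 0,  v_rel·d = -173 < 0  ⇒  outside

inside=no margin=2049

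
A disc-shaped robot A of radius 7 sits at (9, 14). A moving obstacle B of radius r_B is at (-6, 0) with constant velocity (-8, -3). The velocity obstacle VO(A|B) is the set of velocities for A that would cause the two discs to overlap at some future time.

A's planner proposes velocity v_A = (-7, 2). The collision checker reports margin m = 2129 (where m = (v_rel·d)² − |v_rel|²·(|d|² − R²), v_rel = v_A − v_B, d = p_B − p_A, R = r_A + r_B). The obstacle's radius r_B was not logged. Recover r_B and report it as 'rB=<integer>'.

m = 2129
d = (-15, -14);  v_rel = (1, 5),  |v_rel|² = 26
v_rel×d = (1)·(-14) − (5)·(-15) = 61
since m = R²·26 − 61²:  R² = (3721 + 2129) / 26 = 225
R = √225 = 15  ⇒  r_B = 15 − 7 = 8

rB=8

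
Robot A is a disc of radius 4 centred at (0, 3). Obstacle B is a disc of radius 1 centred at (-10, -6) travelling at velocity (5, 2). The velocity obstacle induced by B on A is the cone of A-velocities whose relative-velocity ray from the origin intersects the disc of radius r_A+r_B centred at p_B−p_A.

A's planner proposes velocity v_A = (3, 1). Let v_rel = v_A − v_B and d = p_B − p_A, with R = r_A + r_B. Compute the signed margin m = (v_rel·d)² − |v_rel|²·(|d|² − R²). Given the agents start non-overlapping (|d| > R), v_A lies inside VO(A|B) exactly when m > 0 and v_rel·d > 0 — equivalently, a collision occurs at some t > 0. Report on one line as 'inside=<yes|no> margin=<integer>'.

d = (-10, -9),  |d|² = 181;  R = 4+1 = 5,  c = 181−5² = 156
v_rel = (-2, -1),  |v_rel|² = 5;  v_rel·d = (-2)·(-10) + (-1)·(-9) = 29
5·t² − 58·t + 156 = 0  ⇒  m = 29² − 5·156 = 61
m = 61 > 0,  v_rel·d = 29 > 0  ⇒  inside

inside=yes margin=61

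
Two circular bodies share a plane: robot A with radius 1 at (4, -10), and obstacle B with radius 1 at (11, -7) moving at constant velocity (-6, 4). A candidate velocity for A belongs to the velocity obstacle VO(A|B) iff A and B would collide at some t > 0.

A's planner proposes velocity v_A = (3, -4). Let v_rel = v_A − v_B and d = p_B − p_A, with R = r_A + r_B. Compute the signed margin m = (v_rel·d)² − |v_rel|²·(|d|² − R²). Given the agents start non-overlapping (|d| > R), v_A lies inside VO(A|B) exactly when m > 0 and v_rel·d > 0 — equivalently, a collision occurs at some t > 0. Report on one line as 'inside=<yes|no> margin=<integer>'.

d = (7, 3),  |d|² = 58;  R = 1+1 = 2,  c = 58−2² = 54
v_rel = (9, -8),  |v_rel|² = 145;  v_rel·d = (9)·(7) + (-8)·(3) = 39
145·t² − 78·t + 54 = 0  ⇒  m = 39² − 145·54 = -6309
m = -6309 < 0,  v_rel·d = 39 > 0  ⇒  outside

inside=no margin=-6309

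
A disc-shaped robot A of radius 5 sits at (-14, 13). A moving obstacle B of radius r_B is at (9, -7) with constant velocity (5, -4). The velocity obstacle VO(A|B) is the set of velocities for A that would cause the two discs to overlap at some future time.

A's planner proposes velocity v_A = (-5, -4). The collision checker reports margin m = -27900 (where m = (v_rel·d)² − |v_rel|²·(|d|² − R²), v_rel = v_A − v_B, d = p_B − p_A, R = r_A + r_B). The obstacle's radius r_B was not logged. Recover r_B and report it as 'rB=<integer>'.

m = -27900
d = (23, -20);  v_rel = (-10, 0),  |v_rel|² = 100
v_rel×d = (-10)·(-20) − (0)·(23) = 200
since m = R²·100 − 200²:  R² = (40000 + -27900) / 100 = 121
R = √121 = 11  ⇒  r_B = 11 − 5 = 6

rB=6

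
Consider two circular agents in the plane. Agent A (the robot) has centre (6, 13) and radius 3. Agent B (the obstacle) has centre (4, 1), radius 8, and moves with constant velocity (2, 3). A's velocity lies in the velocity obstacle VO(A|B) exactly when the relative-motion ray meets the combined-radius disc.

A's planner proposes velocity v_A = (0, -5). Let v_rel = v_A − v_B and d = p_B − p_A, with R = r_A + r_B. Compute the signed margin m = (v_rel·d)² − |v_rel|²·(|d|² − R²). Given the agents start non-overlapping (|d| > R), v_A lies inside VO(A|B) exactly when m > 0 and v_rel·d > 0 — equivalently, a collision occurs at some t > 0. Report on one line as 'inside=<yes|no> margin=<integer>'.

d = (-2, -12),  |d|² = 148;  R = 3+8 = 11,  c = 148−11² = 27
v_rel = (-2, -8),  |v_rel|² = 68;  v_rel·d = (-2)·(-2) + (-8)·(-12) = 100
68·t² − 200·t + 27 = 0  ⇒  m = 100² − 68·27 = 8164
m = 8164 > 0,  v_rel·d = 100 > 0  ⇒  inside

inside=yes margin=8164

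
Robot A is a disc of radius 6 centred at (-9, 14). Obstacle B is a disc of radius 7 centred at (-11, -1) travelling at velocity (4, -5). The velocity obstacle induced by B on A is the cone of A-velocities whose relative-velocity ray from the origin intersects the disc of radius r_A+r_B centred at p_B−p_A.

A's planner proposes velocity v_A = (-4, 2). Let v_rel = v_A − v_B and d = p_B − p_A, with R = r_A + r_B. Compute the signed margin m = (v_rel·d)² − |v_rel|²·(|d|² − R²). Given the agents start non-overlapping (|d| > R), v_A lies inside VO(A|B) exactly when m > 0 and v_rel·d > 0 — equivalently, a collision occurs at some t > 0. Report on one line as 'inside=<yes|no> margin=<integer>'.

d = (-2, -15),  |d|² = 229;  R = 6+7 = 13,  c = 229−13² = 60
v_rel = (-8, 7),  |v_rel|² = 113;  v_rel·d = (-8)·(-2) + (7)·(-15) = -89
113·t² + 178·t + 60 = 0  ⇒  m = (-89)² − 113·60 = 1141
m = 1141 > 0,  v_rel·d = -89 < 0  ⇒  outside

inside=no margin=1141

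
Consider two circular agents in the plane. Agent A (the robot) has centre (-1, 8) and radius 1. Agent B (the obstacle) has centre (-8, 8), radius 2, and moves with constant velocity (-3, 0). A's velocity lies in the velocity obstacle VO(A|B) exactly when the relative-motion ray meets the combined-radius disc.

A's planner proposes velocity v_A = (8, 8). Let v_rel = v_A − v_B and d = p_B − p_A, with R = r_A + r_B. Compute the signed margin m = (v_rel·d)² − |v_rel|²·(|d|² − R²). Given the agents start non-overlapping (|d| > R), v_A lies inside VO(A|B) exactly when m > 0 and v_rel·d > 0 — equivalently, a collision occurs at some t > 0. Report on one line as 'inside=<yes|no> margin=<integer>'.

d = (-7, 0),  |d|² = 49;  R = 1+2 = 3,  c = 49−3² = 40
v_rel = (11, 8),  |v_rel|² = 185;  v_rel·d = (11)·(-7) + (8)·(0) = -77
185·t² + 154·t + 40 = 0  ⇒  m = (-77)² − 185·40 = -1471
m = -1471 < 0,  v_rel·d = -77 < 0  ⇒  outside

inside=no margin=-1471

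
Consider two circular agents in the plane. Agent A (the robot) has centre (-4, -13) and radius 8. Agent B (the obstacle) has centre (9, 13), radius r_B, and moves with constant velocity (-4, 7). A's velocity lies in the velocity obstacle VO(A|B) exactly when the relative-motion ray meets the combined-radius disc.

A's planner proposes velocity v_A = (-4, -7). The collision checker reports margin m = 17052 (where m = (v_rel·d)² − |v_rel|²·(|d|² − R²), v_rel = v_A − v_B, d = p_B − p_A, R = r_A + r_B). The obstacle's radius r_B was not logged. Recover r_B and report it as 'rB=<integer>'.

m = 17052
d = (13, 26);  v_rel = (0, -14),  |v_rel|² = 196
v_rel×d = (0)·(26) − (-14)·(13) = 182
since m = R²·196 − 182²:  R² = (33124 + 17052) / 196 = 256
R = √256 = 16  ⇒  r_B = 16 − 8 = 8

rB=8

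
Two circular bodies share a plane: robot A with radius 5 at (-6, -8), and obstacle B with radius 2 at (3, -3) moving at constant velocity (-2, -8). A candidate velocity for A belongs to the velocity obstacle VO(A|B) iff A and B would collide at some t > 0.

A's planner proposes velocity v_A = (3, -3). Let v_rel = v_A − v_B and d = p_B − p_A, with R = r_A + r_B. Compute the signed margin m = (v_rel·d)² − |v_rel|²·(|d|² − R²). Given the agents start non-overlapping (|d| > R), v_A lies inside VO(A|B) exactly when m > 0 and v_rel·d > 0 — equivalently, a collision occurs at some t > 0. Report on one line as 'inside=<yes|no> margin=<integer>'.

d = (9, 5),  |d|² = 106;  R = 5+2 = 7,  c = 106−7² = 57
v_rel = (5, 5),  |v_rel|² = 50;  v_rel·d = (5)·(9) + (5)·(5) = 70
50·t² − 140·t + 57 = 0  ⇒  m = 70² − 50·57 = 2050
m = 2050 > 0,  v_rel·d = 70 > 0  ⇒  inside

inside=yes margin=2050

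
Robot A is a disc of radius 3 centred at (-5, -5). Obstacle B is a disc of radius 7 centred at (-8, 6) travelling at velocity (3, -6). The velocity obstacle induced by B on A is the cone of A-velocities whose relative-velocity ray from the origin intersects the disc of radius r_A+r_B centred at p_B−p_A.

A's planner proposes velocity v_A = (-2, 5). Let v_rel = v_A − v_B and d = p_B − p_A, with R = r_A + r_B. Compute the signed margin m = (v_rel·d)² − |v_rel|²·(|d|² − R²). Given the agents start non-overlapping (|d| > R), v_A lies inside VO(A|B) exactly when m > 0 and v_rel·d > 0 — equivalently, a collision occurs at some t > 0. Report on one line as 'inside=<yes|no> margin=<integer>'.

d = (-3, 11),  |d|² = 130;  R = 3+7 = 10,  c = 130−10² = 30
v_rel = (-5, 11),  |v_rel|² = 146;  v_rel·d = (-5)·(-3) + (11)·(11) = 136
146·t² − 272·t + 30 = 0  ⇒  m = 136² − 146·30 = 14116
m = 14116 > 0,  v_rel·d = 136 > 0  ⇒  inside

inside=yes margin=14116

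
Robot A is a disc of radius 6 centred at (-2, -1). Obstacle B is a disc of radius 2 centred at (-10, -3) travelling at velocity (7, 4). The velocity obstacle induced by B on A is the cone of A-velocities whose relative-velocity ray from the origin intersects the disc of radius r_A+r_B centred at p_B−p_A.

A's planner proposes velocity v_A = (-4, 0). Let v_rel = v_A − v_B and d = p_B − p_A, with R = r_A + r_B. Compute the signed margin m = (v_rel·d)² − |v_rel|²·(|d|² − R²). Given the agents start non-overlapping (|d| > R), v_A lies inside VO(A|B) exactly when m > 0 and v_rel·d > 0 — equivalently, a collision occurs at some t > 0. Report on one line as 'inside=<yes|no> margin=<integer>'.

d = (-8, -2),  |d|² = 68;  R = 6+2 = 8,  c = 68−8² = 4
v_rel = (-11, -4),  |v_rel|² = 137;  v_rel·d = (-11)·(-8) + (-4)·(-2) = 96
137·t² − 192·t + 4 = 0  ⇒  m = 96² − 137·4 = 8668
m = 8668 > 0,  v_rel·d = 96 > 0  ⇒  inside

inside=yes margin=8668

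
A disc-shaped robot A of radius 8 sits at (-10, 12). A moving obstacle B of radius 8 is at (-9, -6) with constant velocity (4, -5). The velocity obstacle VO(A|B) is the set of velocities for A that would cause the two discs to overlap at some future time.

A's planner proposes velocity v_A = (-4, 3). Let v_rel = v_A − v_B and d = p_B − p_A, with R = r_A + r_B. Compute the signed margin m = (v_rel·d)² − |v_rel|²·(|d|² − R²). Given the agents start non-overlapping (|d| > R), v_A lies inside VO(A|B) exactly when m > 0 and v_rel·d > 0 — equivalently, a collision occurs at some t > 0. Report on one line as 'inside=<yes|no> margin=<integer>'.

d = (1, -18),  |d|² = 325;  R = 8+8 = 16,  c = 325−16² = 69
v_rel = (-8, 8),  |v_rel|² = 128;  v_rel·d = (-8)·(1) + (8)·(-18) = -152
128·t² + 304·t + 69 = 0  ⇒  m = (-152)² − 128·69 = 14272
m = 14272 > 0,  v_rel·d = -152 < 0  ⇒  outside

inside=no margin=14272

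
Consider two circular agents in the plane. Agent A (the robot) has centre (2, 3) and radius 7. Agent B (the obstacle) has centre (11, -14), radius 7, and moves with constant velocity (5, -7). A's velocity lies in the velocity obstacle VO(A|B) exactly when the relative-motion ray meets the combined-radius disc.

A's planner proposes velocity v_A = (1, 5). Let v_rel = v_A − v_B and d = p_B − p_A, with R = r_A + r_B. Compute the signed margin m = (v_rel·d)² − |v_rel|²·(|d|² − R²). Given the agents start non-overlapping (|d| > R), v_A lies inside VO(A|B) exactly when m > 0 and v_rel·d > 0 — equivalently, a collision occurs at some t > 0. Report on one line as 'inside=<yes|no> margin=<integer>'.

d = (9, -17),  |d|² = 370;  R = 7+7 = 14,  c = 370−14² = 174
v_rel = (-4, 12),  |v_rel|² = 160;  v_rel·d = (-4)·(9) + (12)·(-17) = -240
160·t² + 480·t + 174 = 0  ⇒  m = (-240)² − 160·174 = 29760
m = 29760 > 0,  v_rel·d = -240 < 0  ⇒  outside

inside=no margin=29760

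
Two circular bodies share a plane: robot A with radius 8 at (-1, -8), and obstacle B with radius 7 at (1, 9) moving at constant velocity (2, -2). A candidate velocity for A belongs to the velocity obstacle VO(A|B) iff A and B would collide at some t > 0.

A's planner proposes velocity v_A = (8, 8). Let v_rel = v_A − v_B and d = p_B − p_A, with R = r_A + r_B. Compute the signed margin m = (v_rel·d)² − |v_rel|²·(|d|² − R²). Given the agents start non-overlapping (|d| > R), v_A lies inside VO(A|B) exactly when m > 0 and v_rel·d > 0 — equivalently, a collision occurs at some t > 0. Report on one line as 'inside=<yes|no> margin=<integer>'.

d = (2, 17),  |d|² = 293;  R = 8+7 = 15,  c = 293−15² = 68
v_rel = (6, 10),  |v_rel|² = 136;  v_rel·d = (6)·(2) + (10)·(17) = 182
136·t² − 364·t + 68 = 0  ⇒  m = 182² − 136·68 = 23876
m = 23876 > 0,  v_rel·d = 182 > 0  ⇒  inside

inside=yes margin=23876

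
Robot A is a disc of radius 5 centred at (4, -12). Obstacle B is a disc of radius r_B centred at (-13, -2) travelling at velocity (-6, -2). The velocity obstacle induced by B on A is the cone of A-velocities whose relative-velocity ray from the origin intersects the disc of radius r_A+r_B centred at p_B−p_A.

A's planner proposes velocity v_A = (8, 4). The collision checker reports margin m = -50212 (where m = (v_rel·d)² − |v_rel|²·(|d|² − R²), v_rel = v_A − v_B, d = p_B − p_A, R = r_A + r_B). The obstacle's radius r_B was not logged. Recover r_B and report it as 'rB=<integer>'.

m = -50212
d = (-17, 10);  v_rel = (14, 6),  |v_rel|² = 232
v_rel×d = (14)·(10) − (6)·(-17) = 242
since m = R²·232 − 242²:  R² = (58564 + -50212) / 232 = 36
R = √36 = 6  ⇒  r_B = 6 − 5 = 1

rB=1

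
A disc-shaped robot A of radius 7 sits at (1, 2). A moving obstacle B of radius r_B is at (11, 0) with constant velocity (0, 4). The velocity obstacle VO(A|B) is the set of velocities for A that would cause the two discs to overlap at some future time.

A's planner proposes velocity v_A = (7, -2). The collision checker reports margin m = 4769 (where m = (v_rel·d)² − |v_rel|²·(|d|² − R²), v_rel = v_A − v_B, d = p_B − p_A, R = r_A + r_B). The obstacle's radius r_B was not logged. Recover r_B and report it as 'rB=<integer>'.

m = 4769
d = (10, -2);  v_rel = (7, -6),  |v_rel|² = 85
v_rel×d = (7)·(-2) − (-6)·(10) = 46
since m = R²·85 − 46²:  R² = (2116 + 4769) / 85 = 81
R = √81 = 9  ⇒  r_B = 9 − 7 = 2

rB=2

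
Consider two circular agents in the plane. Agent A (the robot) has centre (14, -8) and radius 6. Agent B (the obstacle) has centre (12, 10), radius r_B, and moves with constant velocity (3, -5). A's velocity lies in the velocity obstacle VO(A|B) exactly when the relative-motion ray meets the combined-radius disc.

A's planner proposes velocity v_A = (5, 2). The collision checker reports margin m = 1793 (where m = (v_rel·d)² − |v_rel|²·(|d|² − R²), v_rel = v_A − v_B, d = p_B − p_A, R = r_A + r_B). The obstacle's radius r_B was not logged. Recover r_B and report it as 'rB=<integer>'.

m = 1793
d = (-2, 18);  v_rel = (2, 7),  |v_rel|² = 53
v_rel×d = (2)·(18) − (7)·(-2) = 50
since m = R²·53 − 50²:  R² = (2500 + 1793) / 53 = 81
R = √81 = 9  ⇒  r_B = 9 − 6 = 3

rB=3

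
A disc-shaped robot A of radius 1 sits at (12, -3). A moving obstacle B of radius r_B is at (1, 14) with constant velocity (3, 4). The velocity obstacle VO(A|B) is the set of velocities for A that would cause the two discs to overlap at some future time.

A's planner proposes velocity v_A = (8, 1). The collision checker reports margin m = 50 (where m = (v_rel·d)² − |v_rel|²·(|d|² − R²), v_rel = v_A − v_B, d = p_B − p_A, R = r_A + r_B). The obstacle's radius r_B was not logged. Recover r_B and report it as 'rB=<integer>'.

m = 50
d = (-11, 17);  v_rel = (5, -3),  |v_rel|² = 34
v_rel×d = (5)·(17) − (-3)·(-11) = 52
since m = R²·34 − 52²:  R² = (2704 + 50) / 34 = 81
R = √81 = 9  ⇒  r_B = 9 − 1 = 8

rB=8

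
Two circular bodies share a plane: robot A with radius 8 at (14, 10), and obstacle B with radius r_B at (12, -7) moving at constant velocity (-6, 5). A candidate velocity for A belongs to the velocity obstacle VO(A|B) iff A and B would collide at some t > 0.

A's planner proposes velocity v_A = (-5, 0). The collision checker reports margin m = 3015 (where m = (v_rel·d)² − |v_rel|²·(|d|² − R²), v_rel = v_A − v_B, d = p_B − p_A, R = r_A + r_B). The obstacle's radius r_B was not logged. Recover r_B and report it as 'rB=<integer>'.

m = 3015
d = (-2, -17);  v_rel = (1, -5),  |v_rel|² = 26
v_rel×d = (1)·(-17) − (-5)·(-2) = -27
since m = R²·26 − (-27)²:  R² = (729 + 3015) / 26 = 144
R = √144 = 12  ⇒  r_B = 12 − 8 = 4

rB=4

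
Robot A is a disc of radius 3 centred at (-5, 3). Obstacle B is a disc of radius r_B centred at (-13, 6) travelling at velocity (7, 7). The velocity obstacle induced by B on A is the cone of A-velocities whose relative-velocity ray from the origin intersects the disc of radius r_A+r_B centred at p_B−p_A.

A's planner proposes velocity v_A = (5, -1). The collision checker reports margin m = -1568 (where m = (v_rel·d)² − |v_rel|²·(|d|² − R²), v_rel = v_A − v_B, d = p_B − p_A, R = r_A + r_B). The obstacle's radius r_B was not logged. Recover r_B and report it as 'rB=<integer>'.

m = -1568
d = (-8, 3);  v_rel = (-2, -8),  |v_rel|² = 68
v_rel×d = (-2)·(3) − (-8)·(-8) = -70
since m = R²·68 − (-70)²:  R² = (4900 + -1568) / 68 = 49
R = √49 = 7  ⇒  r_B = 7 − 3 = 4

rB=4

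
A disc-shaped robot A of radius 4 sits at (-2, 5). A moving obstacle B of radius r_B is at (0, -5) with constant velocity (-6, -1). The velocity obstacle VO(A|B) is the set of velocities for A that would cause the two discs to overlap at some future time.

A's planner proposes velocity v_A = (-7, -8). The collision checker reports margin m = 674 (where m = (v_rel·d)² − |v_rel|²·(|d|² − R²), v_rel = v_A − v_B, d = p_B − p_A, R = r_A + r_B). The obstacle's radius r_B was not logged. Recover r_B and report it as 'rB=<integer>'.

m = 674
d = (2, -10);  v_rel = (-1, -7),  |v_rel|² = 50
v_rel×d = (-1)·(-10) − (-7)·(2) = 24
since m = R²·50 − 24²:  R² = (576 + 674) / 50 = 25
R = √25 = 5  ⇒  r_B = 5 − 4 = 1

rB=1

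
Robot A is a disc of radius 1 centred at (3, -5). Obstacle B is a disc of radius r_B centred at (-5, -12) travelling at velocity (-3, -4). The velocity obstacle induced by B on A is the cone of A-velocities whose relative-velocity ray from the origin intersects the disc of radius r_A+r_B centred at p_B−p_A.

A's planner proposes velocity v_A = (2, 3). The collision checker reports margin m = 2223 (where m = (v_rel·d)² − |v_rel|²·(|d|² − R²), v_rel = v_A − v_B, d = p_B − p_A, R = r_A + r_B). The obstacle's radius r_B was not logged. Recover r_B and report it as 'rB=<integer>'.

m = 2223
d = (-8, -7);  v_rel = (5, 7),  |v_rel|² = 74
v_rel×d = (5)·(-7) − (7)·(-8) = 21
since m = R²·74 − 21²:  R² = (441 + 2223) / 74 = 36
R = √36 = 6  ⇒  r_B = 6 − 1 = 5

rB=5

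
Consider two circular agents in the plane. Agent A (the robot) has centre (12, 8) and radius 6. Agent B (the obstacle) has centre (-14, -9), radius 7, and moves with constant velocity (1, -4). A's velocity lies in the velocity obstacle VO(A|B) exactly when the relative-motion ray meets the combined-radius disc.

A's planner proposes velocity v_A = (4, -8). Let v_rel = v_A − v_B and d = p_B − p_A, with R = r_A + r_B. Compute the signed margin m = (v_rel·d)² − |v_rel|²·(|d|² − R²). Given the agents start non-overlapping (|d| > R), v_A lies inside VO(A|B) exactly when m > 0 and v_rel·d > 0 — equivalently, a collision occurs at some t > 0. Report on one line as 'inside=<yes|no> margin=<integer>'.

d = (-26, -17),  |d|² = 965;  R = 6+7 = 13,  c = 965−13² = 796
v_rel = (3, -4),  |v_rel|² = 25;  v_rel·d = (3)·(-26) + (-4)·(-17) = -10
25·t² + 20·t + 796 = 0  ⇒  m = (-10)² − 25·796 = -19800
m = -19800 < 0,  v_rel·d = -10 < 0  ⇒  outside

inside=no margin=-19800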